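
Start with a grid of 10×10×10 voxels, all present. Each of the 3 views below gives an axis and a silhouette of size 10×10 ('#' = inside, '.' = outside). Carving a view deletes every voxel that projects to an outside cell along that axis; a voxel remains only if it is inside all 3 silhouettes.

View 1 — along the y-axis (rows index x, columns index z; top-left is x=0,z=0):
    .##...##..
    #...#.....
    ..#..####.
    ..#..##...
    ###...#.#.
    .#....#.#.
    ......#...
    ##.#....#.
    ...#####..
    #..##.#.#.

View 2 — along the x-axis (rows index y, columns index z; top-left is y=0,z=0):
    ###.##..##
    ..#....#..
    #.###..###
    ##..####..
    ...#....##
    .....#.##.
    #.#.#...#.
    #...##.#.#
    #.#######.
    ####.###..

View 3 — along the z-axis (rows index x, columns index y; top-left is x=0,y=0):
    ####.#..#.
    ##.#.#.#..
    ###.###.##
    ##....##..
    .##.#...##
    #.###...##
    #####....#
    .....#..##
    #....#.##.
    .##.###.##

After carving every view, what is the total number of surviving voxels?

voxel count = 109

full grid |V| = 1000
V1 y: intersect with XZ mask (37 set) -- 370 left
V2 x: intersect with YZ mask (52 set) -- 187 left
V3 z: intersect with XY mask (54 set) -- 109 left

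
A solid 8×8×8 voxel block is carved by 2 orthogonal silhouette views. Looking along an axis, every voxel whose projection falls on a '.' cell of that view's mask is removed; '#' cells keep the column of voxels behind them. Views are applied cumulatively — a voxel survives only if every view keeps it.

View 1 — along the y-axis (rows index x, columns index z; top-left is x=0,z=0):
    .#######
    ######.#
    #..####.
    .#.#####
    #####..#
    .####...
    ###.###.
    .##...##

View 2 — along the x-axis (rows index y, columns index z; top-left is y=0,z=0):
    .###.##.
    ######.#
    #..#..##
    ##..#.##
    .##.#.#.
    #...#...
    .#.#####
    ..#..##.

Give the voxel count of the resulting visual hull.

voxel count = 204

initial block: 8^3 = 512
[1] y-view keeps 45 columns → grid now 360
[2] x-view keeps 36 columns → grid now 204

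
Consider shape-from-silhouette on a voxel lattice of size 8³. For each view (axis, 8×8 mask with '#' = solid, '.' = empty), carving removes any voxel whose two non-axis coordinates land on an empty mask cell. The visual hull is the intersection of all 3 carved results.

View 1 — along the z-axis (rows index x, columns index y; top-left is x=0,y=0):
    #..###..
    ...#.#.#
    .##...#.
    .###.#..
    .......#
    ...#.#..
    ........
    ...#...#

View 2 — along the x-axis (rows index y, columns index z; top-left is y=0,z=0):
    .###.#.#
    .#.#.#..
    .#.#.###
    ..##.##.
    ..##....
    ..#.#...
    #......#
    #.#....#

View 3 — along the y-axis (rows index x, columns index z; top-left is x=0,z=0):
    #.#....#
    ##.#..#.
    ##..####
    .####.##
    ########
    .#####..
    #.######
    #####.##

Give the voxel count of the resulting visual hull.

before carving: 512 voxels (8×8×8)
V1 z: intersect with XY mask (19 set) -- 152 left
V2 x: intersect with YZ mask (26 set) -- 62 left
V3 y: intersect with XZ mask (46 set) -- 41 left

41 voxels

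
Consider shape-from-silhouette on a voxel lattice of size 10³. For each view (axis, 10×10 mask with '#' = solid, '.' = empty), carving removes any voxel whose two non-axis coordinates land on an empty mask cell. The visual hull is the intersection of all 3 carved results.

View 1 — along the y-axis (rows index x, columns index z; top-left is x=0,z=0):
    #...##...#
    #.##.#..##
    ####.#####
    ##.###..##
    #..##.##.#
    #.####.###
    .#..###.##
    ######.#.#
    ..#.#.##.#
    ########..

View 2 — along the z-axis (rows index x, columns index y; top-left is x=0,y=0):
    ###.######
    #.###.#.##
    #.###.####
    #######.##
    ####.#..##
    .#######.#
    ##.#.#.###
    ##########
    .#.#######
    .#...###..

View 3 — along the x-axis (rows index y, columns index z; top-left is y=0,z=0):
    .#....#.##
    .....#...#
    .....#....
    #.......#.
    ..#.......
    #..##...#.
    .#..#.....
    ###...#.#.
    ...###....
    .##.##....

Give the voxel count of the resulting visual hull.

initial block: 10^3 = 1000
step 1: project along y, AND mask (67/100) → |grid| = 670
step 2: project along z, AND mask (77/100) → |grid| = 513
step 3: project along x, AND mask (28/100) → |grid| = 146

|visual hull| = 146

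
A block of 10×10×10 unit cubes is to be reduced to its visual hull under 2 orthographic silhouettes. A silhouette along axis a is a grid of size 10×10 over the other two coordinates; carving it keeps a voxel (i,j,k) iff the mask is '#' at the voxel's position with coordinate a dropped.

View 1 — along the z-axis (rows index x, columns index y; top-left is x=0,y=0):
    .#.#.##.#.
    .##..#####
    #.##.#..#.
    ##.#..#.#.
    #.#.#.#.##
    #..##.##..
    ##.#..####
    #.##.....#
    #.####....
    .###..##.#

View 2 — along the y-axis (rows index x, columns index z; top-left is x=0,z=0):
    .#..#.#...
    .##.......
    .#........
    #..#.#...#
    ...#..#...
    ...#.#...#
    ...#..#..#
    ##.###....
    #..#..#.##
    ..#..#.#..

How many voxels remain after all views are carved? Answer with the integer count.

full grid |V| = 1000
V1 z: intersect with XY mask (55 set) -- 550 left
V2 y: intersect with XZ mask (31 set) -- 165 left

remaining voxels: 165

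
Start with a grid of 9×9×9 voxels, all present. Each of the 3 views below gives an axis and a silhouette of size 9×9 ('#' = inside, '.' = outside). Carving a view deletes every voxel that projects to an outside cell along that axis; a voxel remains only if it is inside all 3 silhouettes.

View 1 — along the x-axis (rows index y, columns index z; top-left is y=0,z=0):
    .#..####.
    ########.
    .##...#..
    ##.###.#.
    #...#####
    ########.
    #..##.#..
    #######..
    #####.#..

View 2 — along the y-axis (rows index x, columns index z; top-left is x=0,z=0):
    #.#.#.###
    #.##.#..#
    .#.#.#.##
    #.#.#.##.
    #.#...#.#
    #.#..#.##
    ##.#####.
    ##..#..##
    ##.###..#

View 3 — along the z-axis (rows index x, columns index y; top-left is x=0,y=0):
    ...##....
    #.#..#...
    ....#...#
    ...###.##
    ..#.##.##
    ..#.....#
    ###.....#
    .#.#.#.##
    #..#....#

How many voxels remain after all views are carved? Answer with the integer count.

105 voxels

full grid |V| = 729
after view 1 [x-axis, 53 of 81 cells solid] → remaining = 477
after view 2 [y-axis, 48 of 81 cells solid] → remaining = 272
after view 3 [z-axis, 31 of 81 cells solid] → remaining = 105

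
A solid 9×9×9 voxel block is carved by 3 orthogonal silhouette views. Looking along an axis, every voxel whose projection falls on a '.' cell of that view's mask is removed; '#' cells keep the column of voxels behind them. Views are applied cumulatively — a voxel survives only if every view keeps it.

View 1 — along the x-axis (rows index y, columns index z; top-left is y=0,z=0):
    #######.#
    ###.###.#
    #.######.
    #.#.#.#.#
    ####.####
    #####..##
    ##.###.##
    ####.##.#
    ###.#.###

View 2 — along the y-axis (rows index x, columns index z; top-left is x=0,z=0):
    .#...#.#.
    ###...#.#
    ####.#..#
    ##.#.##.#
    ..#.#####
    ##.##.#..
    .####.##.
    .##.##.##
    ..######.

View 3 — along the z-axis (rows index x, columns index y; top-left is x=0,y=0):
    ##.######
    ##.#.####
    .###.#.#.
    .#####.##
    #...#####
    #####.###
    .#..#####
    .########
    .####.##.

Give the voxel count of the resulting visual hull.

250 voxels

start: 9×9×9 = 729 voxels
[1] x-view keeps 63 columns → grid now 567
[2] y-view keeps 49 columns → grid now 341
[3] z-view keeps 61 columns → grid now 250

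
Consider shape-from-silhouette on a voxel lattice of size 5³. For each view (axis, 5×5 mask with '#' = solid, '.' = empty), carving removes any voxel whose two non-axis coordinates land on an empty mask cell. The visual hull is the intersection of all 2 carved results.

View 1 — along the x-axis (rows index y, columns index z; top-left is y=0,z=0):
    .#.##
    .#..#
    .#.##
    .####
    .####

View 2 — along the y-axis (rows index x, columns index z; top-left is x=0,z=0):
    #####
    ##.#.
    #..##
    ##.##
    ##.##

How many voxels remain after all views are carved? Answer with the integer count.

|visual hull| = 62

start: 5×5×5 = 125 voxels
V1 x: intersect with YZ mask (16 set) -- 80 left
V2 y: intersect with XZ mask (19 set) -- 62 left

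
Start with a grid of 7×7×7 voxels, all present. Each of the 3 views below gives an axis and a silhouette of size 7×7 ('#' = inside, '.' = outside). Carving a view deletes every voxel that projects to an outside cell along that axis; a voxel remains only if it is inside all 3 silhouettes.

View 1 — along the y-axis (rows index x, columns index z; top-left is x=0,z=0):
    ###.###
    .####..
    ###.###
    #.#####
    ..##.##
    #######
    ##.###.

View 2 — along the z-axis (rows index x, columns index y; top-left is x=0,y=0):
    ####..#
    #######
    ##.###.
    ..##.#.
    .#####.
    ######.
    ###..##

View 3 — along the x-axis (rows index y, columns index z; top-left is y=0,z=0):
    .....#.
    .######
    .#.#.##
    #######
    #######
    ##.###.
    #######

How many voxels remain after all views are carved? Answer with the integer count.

remaining voxels: 142

start: 7×7×7 = 343 voxels
step 1: project along y, AND mask (38/49) → |grid| = 266
step 2: project along z, AND mask (36/49) → |grid| = 193
step 3: project along x, AND mask (37/49) → |grid| = 142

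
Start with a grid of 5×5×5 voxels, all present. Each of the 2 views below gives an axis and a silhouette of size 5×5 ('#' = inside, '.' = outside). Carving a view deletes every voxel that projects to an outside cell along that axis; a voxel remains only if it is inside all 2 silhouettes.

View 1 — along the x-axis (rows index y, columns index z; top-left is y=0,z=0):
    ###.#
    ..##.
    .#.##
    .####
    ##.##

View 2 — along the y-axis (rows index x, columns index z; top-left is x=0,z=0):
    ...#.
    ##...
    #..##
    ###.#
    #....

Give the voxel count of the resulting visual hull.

before carving: 125 voxels (5×5×5)
carve view 1 (along x, YZ-mask fill 17/25): 85 voxels remain
carve view 2 (along y, XZ-mask fill 11/25): 35 voxels remain

|visual hull| = 35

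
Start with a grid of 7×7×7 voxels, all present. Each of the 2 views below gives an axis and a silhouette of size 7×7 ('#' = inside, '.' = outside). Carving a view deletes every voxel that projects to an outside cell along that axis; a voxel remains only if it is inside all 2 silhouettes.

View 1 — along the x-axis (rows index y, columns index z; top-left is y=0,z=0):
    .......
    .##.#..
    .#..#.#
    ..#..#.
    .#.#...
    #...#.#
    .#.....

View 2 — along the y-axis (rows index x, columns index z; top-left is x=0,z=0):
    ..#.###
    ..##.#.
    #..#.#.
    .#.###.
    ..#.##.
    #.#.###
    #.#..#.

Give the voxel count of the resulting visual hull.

remaining voxels: 43

before carving: 343 voxels (7×7×7)
V1 x: intersect with YZ mask (14 set) -- 98 left
V2 y: intersect with XZ mask (25 set) -- 43 left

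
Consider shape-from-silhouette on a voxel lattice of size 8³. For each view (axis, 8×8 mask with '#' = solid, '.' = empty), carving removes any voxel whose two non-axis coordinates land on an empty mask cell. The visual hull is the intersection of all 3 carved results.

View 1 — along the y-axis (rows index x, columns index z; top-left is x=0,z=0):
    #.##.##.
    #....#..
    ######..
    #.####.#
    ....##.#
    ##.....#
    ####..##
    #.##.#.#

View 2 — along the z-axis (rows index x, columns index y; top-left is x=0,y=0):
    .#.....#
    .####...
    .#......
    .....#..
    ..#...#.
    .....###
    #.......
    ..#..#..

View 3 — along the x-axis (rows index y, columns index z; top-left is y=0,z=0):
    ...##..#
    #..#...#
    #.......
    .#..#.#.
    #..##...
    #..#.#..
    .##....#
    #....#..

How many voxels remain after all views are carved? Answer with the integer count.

23 voxels

initial block: 8^3 = 512
  1. axis=1 (XZ plane), |mask|=36  ⇒  voxels=288
  2. axis=2 (XY plane), |mask|=16  ⇒  voxels=61
  3. axis=0 (YZ plane), |mask|=21  ⇒  voxels=23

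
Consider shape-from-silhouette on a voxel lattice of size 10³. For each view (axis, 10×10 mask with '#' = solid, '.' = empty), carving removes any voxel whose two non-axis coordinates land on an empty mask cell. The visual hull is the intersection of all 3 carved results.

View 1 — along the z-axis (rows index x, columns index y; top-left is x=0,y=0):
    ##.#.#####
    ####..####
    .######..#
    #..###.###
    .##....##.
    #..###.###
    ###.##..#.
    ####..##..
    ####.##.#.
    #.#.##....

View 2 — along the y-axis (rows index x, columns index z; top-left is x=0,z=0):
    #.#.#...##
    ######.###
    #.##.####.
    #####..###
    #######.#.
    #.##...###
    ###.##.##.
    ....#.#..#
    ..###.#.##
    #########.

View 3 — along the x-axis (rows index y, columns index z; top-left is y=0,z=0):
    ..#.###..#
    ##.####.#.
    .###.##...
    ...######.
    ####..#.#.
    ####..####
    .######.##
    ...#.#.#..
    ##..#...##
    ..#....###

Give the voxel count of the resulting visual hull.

start: 10×10×10 = 1000 voxels
carve view 1 (along z, XY-mask fill 64/100): 640 voxels remain
carve view 2 (along y, XZ-mask fill 68/100): 429 voxels remain
carve view 3 (along x, YZ-mask fill 57/100): 252 voxels remain

voxel count = 252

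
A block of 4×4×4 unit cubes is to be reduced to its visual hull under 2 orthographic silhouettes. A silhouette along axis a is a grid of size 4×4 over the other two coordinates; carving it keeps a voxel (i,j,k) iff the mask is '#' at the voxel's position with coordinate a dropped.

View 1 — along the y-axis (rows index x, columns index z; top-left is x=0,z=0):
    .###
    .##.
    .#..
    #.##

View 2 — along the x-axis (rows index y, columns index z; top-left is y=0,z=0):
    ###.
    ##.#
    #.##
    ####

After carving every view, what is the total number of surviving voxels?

remaining voxels: 28

before carving: 64 voxels (4×4×4)
V1 y: intersect with XZ mask (9 set) -- 36 left
V2 x: intersect with YZ mask (13 set) -- 28 left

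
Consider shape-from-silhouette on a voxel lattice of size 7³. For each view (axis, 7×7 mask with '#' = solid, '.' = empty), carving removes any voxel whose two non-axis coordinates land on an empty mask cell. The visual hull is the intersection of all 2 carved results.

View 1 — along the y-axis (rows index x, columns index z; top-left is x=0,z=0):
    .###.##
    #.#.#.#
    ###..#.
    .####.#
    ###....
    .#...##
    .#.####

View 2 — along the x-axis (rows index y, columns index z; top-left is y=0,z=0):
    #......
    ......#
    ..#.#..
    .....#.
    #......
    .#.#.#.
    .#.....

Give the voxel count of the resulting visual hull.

full grid |V| = 343
step 1: project along y, AND mask (29/49) → |grid| = 203
step 2: project along x, AND mask (10/49) → |grid| = 42

voxel count = 42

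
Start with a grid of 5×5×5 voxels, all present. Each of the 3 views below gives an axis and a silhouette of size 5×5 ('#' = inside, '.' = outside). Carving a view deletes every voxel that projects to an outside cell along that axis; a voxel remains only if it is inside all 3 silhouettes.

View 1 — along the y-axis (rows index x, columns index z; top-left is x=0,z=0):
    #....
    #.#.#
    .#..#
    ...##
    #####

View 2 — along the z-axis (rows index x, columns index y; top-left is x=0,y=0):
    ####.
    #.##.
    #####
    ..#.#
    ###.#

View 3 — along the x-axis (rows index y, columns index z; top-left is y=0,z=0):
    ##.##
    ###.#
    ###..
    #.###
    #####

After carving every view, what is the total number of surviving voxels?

37 voxels

before carving: 125 voxels (5×5×5)
  1. axis=1 (XZ plane), |mask|=13  ⇒  voxels=65
  2. axis=2 (XY plane), |mask|=18  ⇒  voxels=47
  3. axis=0 (YZ plane), |mask|=20  ⇒  voxels=37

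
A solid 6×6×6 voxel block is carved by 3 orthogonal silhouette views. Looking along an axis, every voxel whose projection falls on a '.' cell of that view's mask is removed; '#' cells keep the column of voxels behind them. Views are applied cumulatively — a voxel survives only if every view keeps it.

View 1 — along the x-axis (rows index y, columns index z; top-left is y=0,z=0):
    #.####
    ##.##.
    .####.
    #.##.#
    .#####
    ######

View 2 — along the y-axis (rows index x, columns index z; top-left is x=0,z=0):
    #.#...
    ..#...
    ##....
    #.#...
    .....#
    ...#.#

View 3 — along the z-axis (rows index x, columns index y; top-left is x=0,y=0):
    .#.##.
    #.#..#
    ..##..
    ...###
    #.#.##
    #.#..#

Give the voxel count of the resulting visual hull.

remaining voxels: 22

full grid |V| = 216
V1 x: intersect with YZ mask (28 set) -- 168 left
V2 y: intersect with XZ mask (10 set) -- 45 left
V3 z: intersect with XY mask (18 set) -- 22 left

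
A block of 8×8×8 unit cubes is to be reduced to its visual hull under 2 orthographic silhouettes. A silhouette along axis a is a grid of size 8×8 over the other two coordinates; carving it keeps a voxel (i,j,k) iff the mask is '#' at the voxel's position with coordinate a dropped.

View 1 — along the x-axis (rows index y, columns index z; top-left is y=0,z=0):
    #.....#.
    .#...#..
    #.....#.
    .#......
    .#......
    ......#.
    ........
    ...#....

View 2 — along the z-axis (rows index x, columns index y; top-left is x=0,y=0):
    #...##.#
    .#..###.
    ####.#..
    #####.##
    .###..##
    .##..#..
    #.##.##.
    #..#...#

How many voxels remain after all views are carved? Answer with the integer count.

voxel count = 47

before carving: 512 voxels (8×8×8)
[1] x-view keeps 10 columns → grid now 80
[2] z-view keeps 36 columns → grid now 47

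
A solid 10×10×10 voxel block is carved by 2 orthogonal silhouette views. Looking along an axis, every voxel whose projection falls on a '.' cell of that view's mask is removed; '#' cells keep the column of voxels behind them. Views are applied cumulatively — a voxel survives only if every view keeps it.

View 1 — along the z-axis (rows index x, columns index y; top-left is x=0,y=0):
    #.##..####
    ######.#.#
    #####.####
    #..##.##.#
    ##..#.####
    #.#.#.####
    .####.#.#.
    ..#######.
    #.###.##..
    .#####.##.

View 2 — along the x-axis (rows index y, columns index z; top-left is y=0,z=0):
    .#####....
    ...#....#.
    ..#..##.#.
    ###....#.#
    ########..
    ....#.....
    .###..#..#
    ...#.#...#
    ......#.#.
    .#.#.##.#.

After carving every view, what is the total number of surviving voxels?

before carving: 1000 voxels (10×10×10)
carve view 1 (along z, XY-mask fill 70/100): 700 voxels remain
carve view 2 (along x, YZ-mask fill 40/100): 303 voxels remain

|visual hull| = 303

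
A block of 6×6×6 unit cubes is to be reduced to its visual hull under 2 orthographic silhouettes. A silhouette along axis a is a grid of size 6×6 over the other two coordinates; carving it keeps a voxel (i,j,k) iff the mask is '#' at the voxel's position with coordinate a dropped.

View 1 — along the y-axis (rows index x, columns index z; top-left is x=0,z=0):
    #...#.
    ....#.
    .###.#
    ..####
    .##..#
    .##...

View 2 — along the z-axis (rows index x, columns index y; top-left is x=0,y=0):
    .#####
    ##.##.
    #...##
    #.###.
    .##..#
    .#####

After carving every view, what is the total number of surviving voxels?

full grid |V| = 216
carve view 1 (along y, XZ-mask fill 16/36): 96 voxels remain
carve view 2 (along z, XY-mask fill 24/36): 61 voxels remain

61 voxels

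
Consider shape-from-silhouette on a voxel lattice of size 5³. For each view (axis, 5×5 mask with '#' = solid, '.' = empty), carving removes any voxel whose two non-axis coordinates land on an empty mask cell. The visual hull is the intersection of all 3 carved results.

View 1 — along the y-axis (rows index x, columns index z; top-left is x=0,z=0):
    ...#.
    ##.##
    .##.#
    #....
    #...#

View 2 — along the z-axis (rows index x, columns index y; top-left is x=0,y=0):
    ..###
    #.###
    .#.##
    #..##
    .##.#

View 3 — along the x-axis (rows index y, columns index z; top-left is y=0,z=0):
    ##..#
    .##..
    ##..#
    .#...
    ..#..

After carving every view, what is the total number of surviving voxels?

|visual hull| = 14

initial block: 5^3 = 125
V1 y: intersect with XZ mask (11 set) -- 55 left
V2 z: intersect with XY mask (16 set) -- 37 left
V3 x: intersect with YZ mask (10 set) -- 14 left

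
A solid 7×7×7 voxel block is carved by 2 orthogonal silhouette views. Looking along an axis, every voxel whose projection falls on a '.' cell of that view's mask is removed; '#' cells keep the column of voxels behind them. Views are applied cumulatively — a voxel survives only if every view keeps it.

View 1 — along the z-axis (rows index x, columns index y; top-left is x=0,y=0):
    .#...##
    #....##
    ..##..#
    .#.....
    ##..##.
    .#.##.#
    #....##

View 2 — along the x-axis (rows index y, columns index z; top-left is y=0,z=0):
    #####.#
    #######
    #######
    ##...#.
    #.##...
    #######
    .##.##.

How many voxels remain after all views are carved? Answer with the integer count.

full grid |V| = 343
step 1: project along z, AND mask (21/49) → |grid| = 147
step 2: project along x, AND mask (37/49) → |grid| = 113

voxel count = 113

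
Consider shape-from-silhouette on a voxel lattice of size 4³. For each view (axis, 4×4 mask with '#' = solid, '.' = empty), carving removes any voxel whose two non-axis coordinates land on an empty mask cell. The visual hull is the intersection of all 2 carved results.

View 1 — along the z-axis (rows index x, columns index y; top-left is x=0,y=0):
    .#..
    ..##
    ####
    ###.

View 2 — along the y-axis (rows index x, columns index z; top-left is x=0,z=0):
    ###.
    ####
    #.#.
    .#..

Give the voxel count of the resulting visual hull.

start: 4×4×4 = 64 voxels
V1 z: intersect with XY mask (10 set) -- 40 left
V2 y: intersect with XZ mask (10 set) -- 22 left

remaining voxels: 22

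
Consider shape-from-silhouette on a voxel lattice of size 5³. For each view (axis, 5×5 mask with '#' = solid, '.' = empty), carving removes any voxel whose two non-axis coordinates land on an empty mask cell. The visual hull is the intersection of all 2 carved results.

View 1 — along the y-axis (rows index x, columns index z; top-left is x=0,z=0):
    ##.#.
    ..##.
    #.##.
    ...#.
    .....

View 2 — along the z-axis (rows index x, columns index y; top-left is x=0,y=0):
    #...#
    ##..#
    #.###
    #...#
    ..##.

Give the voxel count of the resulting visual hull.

voxel count = 26

initial block: 5^3 = 125
carve view 1 (along y, XZ-mask fill 9/25): 45 voxels remain
carve view 2 (along z, XY-mask fill 13/25): 26 voxels remain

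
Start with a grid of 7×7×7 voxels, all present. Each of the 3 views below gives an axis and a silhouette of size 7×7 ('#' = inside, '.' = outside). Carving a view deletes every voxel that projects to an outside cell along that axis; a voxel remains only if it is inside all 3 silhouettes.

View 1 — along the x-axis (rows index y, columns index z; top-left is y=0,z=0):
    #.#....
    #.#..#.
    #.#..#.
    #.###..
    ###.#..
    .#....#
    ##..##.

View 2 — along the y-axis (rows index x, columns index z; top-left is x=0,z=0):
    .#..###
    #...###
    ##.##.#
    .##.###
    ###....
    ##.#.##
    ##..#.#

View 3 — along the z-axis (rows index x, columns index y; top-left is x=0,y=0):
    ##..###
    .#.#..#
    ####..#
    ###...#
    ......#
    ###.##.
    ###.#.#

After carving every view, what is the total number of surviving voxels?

52 voxels

full grid |V| = 343
carve view 1 (along x, YZ-mask fill 22/49): 154 voxels remain
carve view 2 (along y, XZ-mask fill 30/49): 93 voxels remain
carve view 3 (along z, XY-mask fill 28/49): 52 voxels remain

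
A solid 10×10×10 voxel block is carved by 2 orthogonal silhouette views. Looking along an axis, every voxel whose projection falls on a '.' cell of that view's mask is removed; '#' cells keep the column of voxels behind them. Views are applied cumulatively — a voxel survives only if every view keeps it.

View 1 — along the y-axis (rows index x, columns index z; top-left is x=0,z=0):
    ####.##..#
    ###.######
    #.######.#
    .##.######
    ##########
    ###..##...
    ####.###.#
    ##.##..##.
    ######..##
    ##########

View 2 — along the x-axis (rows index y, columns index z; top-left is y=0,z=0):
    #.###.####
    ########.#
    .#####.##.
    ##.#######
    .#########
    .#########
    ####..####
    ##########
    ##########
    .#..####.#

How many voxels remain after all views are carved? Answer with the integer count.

full grid |V| = 1000
after view 1 [y-axis, 79 of 100 cells solid] → remaining = 790
after view 2 [x-axis, 85 of 100 cells solid] → remaining = 667

voxel count = 667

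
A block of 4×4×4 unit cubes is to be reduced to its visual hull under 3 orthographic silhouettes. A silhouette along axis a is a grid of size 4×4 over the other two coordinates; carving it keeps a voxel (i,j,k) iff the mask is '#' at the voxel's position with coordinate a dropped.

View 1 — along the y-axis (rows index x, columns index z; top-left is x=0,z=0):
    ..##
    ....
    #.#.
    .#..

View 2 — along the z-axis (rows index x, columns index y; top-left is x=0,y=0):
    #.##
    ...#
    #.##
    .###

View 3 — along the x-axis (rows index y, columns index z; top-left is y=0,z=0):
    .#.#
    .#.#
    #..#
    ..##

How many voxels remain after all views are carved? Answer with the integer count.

full grid |V| = 64
  1. axis=1 (XZ plane), |mask|=5  ⇒  voxels=20
  2. axis=2 (XY plane), |mask|=10  ⇒  voxels=15
  3. axis=0 (YZ plane), |mask|=8  ⇒  voxels=7

remaining voxels: 7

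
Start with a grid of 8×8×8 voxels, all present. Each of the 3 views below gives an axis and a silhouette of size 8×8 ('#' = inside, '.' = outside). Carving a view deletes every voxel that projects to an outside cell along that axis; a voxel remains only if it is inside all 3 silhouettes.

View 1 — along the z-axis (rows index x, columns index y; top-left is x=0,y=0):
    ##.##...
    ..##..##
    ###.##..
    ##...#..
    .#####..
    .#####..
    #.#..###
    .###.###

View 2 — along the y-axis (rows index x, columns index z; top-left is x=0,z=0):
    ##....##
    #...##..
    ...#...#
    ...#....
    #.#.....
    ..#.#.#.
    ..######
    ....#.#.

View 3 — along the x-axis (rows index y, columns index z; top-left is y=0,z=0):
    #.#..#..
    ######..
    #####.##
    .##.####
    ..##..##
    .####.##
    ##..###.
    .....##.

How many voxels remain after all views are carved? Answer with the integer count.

72 voxels

full grid |V| = 512
carve view 1 (along z, XY-mask fill 37/64): 296 voxels remain
carve view 2 (along y, XZ-mask fill 23/64): 108 voxels remain
carve view 3 (along x, YZ-mask fill 39/64): 72 voxels remain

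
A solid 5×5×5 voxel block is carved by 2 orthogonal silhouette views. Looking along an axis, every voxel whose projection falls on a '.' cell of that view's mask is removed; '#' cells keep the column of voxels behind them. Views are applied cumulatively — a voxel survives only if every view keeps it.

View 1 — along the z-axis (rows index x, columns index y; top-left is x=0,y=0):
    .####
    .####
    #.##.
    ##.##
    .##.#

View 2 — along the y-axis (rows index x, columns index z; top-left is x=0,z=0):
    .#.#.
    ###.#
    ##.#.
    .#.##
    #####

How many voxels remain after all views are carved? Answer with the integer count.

start: 5×5×5 = 125 voxels
[1] z-view keeps 18 columns → grid now 90
[2] y-view keeps 17 columns → grid now 60

remaining voxels: 60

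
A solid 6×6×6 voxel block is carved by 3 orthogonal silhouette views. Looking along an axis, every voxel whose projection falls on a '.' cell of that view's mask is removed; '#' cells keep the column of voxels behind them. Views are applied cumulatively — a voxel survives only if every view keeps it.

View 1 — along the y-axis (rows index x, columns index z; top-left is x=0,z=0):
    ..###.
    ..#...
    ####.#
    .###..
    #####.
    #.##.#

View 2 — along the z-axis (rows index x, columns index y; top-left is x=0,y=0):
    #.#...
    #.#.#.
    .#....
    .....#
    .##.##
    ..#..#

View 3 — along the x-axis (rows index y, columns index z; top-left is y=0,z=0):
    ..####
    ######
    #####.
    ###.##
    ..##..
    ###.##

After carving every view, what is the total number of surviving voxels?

start: 6×6×6 = 216 voxels
after view 1 [y-axis, 21 of 36 cells solid] → remaining = 126
after view 2 [z-axis, 13 of 36 cells solid] → remaining = 45
after view 3 [x-axis, 27 of 36 cells solid] → remaining = 38

voxel count = 38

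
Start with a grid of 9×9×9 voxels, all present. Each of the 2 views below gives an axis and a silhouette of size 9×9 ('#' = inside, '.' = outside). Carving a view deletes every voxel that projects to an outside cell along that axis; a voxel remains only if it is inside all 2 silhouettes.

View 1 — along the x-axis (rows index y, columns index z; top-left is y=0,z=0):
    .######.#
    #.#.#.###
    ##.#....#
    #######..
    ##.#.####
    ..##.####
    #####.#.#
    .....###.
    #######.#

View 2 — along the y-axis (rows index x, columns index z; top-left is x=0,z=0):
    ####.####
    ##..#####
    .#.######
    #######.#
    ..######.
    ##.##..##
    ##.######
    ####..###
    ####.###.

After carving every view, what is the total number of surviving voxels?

initial block: 9^3 = 729
V1 x: intersect with YZ mask (55 set) -- 495 left
V2 y: intersect with XZ mask (64 set) -- 393 left

remaining voxels: 393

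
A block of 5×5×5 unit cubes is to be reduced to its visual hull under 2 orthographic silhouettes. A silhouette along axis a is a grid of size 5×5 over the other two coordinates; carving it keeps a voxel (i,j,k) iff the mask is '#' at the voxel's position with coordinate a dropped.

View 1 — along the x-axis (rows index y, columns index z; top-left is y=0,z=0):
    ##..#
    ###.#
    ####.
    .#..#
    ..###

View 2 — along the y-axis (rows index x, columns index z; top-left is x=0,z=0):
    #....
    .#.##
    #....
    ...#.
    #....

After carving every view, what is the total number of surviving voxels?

21 voxels

before carving: 125 voxels (5×5×5)
  1. axis=0 (YZ plane), |mask|=16  ⇒  voxels=80
  2. axis=1 (XZ plane), |mask|=7  ⇒  voxels=21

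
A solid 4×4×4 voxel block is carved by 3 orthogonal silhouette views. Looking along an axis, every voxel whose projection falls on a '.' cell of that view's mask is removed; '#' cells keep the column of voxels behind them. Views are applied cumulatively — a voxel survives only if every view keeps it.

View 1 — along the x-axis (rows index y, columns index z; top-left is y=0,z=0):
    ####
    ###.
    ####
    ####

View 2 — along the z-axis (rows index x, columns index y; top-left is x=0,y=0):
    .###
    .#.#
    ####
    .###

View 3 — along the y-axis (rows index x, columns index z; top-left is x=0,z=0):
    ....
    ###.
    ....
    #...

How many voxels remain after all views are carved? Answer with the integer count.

full grid |V| = 64
  1. axis=0 (YZ plane), |mask|=15  ⇒  voxels=60
  2. axis=2 (XY plane), |mask|=12  ⇒  voxels=44
  3. axis=1 (XZ plane), |mask|=4  ⇒  voxels=9

remaining voxels: 9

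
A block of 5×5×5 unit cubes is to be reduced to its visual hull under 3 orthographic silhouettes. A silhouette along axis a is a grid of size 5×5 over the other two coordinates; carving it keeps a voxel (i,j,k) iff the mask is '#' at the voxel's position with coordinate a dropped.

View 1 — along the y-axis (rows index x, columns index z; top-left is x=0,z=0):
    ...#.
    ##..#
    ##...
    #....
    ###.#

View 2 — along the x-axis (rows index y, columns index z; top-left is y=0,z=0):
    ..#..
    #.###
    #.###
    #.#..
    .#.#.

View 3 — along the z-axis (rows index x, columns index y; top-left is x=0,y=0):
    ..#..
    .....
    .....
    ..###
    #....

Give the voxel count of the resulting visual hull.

before carving: 125 voxels (5×5×5)
[1] y-view keeps 11 columns → grid now 55
[2] x-view keeps 13 columns → grid now 26
[3] z-view keeps 5 columns → grid now 4

|visual hull| = 4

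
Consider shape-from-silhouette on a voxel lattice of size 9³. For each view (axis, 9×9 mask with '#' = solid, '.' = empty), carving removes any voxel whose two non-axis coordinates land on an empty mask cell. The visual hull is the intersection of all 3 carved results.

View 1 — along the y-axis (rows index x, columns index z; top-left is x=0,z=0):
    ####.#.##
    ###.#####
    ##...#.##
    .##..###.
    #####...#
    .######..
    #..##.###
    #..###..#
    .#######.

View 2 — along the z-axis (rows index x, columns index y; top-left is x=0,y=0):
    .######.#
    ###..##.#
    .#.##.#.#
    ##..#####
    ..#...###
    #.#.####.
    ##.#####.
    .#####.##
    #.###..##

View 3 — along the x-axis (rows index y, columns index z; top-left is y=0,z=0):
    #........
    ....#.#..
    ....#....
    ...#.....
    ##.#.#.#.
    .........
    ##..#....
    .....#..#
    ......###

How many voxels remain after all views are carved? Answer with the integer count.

remaining voxels: 77

start: 9×9×9 = 729 voxels
carve view 1 (along y, XZ-mask fill 55/81): 495 voxels remain
carve view 2 (along z, XY-mask fill 55/81): 336 voxels remain
carve view 3 (along x, YZ-mask fill 18/81): 77 voxels remain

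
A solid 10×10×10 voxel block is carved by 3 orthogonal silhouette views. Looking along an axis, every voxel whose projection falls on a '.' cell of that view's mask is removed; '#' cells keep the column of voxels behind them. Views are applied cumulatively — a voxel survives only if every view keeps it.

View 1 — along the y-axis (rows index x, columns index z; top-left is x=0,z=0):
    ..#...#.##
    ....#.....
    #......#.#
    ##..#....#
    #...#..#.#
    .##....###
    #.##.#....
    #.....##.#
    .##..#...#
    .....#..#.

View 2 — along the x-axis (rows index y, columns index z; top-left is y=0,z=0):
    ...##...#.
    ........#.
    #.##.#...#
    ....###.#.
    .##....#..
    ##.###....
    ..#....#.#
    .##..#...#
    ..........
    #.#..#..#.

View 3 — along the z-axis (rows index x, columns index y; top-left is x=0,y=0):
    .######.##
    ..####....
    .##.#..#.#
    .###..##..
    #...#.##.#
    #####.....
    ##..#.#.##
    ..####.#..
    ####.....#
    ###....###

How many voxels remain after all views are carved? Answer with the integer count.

start: 10×10×10 = 1000 voxels
[1] y-view keeps 35 columns → grid now 350
[2] x-view keeps 32 columns → grid now 114
[3] z-view keeps 54 columns → grid now 61

61 voxels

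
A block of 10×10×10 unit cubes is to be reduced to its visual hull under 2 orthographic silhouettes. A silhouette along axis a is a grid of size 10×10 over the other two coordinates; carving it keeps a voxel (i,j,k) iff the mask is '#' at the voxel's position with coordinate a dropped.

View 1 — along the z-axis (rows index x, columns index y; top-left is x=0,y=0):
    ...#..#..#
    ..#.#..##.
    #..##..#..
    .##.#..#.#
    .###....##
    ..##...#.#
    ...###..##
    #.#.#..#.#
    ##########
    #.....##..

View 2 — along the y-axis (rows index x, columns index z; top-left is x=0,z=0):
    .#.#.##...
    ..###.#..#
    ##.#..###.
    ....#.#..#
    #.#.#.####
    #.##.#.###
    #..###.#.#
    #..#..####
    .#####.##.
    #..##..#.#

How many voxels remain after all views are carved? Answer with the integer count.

start: 10×10×10 = 1000 voxels
step 1: project along z, AND mask (48/100) → |grid| = 480
step 2: project along y, AND mask (56/100) → |grid| = 279

remaining voxels: 279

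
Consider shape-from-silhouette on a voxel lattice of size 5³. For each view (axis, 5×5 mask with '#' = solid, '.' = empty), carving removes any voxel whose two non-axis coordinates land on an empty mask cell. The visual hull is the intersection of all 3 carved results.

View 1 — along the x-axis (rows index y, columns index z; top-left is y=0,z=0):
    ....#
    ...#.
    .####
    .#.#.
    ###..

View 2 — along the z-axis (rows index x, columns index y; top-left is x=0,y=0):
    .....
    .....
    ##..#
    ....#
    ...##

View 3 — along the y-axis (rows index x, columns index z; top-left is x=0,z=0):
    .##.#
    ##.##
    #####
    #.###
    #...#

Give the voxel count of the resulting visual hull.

8 voxels

full grid |V| = 125
[1] x-view keeps 11 columns → grid now 55
[2] z-view keeps 6 columns → grid now 13
[3] y-view keeps 18 columns → grid now 8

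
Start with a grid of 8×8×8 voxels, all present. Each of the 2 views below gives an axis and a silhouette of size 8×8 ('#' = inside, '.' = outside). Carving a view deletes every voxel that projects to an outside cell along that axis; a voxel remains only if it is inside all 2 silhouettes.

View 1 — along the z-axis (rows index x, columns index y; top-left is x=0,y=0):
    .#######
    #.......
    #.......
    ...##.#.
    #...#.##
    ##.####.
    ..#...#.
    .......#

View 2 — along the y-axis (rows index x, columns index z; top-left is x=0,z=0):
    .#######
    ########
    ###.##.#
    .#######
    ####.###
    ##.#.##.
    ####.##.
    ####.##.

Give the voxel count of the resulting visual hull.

initial block: 8^3 = 512
carve view 1 (along z, XY-mask fill 25/64): 200 voxels remain
carve view 2 (along y, XZ-mask fill 52/64): 160 voxels remain

remaining voxels: 160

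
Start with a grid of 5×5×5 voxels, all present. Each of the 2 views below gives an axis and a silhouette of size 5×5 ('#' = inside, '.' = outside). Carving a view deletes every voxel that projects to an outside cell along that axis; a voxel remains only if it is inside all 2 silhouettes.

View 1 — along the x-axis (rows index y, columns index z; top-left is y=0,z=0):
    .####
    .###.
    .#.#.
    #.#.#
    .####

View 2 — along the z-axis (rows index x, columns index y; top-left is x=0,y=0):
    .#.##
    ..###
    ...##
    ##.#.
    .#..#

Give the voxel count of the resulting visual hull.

before carving: 125 voxels (5×5×5)
after view 1 [x-axis, 16 of 25 cells solid] → remaining = 80
after view 2 [z-axis, 13 of 25 cells solid] → remaining = 43

|visual hull| = 43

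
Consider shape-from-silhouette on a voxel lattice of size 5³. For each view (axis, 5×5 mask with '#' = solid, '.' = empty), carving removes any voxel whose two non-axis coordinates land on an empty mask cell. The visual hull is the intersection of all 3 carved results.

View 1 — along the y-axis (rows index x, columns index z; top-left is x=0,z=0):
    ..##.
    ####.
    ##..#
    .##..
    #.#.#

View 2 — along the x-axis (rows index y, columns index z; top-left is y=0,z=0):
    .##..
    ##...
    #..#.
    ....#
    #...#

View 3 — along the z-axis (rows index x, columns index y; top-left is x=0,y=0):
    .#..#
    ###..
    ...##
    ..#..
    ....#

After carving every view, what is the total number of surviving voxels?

remaining voxels: 11

start: 5×5×5 = 125 voxels
carve view 1 (along y, XZ-mask fill 14/25): 70 voxels remain
carve view 2 (along x, YZ-mask fill 9/25): 25 voxels remain
carve view 3 (along z, XY-mask fill 9/25): 11 voxels remain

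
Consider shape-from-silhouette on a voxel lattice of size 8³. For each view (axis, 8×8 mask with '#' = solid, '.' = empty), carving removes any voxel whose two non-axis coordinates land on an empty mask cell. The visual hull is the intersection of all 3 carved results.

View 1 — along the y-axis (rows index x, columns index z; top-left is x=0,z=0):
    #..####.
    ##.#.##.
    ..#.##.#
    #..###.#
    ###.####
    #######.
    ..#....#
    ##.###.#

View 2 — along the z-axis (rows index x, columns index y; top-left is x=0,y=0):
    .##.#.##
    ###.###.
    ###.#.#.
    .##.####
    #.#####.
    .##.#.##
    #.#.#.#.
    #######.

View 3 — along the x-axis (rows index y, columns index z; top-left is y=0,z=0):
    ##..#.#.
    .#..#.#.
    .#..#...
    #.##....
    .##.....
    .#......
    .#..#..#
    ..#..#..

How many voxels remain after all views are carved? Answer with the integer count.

voxel count = 66

full grid |V| = 512
V1 y: intersect with XZ mask (41 set) -- 328 left
V2 z: intersect with XY mask (44 set) -- 232 left
V3 x: intersect with YZ mask (20 set) -- 66 left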